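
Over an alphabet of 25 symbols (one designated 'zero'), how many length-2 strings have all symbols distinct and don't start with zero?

First digit: 24 (nonzero). Second: 24 (not first). Third: 23, etc.
Total: 24 x 24.

Final answer: 576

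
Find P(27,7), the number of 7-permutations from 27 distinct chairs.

P(27,7) = 27!/(27-7)! = 27!/20!.

Final answer: P(27,7) = 4475671200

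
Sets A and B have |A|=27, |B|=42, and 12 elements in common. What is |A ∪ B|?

|A union B| = |A| + |B| - |A intersect B| = 27 + 42 - 12.

Final answer: 57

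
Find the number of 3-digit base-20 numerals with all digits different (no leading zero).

First digit: 19 (nonzero). Second: 19 (not first). Third: 18, etc.
Total: 19 x 19 x 18.

Final answer: 6498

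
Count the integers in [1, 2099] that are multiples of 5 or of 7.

Multiples of 5: 419. Multiples of 7: 299. Of both (lcm=35): 59.
By inclusion-exclusion: 419 + 299 - 59.

Final answer: 659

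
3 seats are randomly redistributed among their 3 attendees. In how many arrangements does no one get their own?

Use the recurrence D(n) = (n-1)(D(n-1) + D(n-2)) with D(0)=1, D(1)=0.
D(2) = 1 x (0 + 1) = 1
D(3) = 2 x (D(2) + D(1)) = 2 x (1 + 0)

Final answer: D(3) = 2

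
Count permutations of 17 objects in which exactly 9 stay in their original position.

Choose which 9 elements are fixed: C(17,9) = 24310.
Derange the remaining 8 using D(j) = (j-1)(D(j-1) + D(j-2)), D(0)=1, D(1)=0: D(2)=1, D(3)=2, D(4)=9, D(5)=44, D(6)=265, D(7)=1854, D(8)=14833.
Total: 24310 x 14833.

Final answer: C(17,9) D(8) = 360590230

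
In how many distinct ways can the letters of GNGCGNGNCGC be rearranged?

Letters (C:3, G:5, N:3). Total letters: 11.
Permutations = 11!/(5! x 3! x 3!).

Final answer: 9240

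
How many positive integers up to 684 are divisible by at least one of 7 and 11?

Multiples of 7: 97. Multiples of 11: 62. Of both (lcm=77): 8.
By inclusion-exclusion: 97 + 62 - 8.

Final answer: 151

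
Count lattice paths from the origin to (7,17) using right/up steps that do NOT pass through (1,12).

Total paths to (7,17): C(24,17) = 346104.
Paths through (1,12): C(13,12) x C(11,5) = 6006.
Avoiding (1,12): 346104 - 6006.

Final answer: 340098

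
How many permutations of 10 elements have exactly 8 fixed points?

Choose which 8 elements are fixed: C(10,8) = 45.
Derange the remaining 2 using D(j) = (j-1)(D(j-1) + D(j-2)), D(0)=1, D(1)=0: D(2)=1.
Total: 45 x 1.

Final answer: C(10,8) D(2) = 45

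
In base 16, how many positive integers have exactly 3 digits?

In base 16, the leading digit has 15 choices (1..15); each of the remaining 2 digits has 16 choices.
Total: 15 x 16^2.

Final answer: 3840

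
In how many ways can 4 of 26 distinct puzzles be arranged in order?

P(26,4) = 26!/(26-4)! = 26!/22!.

Final answer: P(26,4) = 358800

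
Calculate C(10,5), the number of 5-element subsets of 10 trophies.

C(10,5) = 10!/(5! x (10-5)!).

Final answer: C(10,5) = 252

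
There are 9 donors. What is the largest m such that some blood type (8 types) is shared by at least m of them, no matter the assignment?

There are 8 possible values for blood type (8 types). With 9 donors and 8 categories, by pigeonhole: ceiling(9/8).

Final answer: 2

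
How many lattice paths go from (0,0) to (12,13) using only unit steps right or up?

Each path has 12 right steps and 13 up steps in some order (25 steps total).
Choose which 13 of the 25 steps are up: C(25,13).

Final answer: C(25,13) = 5200300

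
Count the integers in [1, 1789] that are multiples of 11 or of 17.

Multiples of 11: 162. Multiples of 17: 105. Of both (lcm=187): 9.
By inclusion-exclusion: 162 + 105 - 9.

Final answer: 258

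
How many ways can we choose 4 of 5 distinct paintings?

C(5,4) = 5!/(4! x (5-4)!).

Final answer: C(5,4) = 5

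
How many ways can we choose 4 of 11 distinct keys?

C(11,4) = 11!/(4! x 7!).

Final answer: \binom{11}{4} = 330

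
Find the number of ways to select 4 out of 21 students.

C(21,4) = 21!/(4! x (21-4)!).

Final answer: C(21,4) = 5985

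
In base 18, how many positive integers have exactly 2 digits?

These are the integers in [18^1, 18^2), so the count is 18^2 - 18^1 = 17 x 18^1.

Final answer: 306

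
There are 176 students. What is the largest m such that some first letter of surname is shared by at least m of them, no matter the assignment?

There are 26 possible values for first letter of surname. With 176 students and 26 categories, by pigeonhole: ceiling(176/26).

Final answer: 7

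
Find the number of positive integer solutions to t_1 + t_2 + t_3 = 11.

Substitute t'_i = t_i - 1 (so t'_i >= 0). Then sum t'_i = 11 - 3 = 8.
Stars and bars: C(8+3-1, 3-1) = C(10,2).

Final answer: C(10,2) = 45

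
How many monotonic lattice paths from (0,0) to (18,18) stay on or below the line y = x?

Total monotonic paths to (18,18): C(36,18) = 9075135300.
By the reflection principle, paths that go above the diagonal number C(36,19) = 8597496600.
Valid Dyck paths: 9075135300 - 8597496600.
(Check: C(36,18) - C(36,19) = C(36,18)/19, the Catalan number C_{18}.)

Final answer: C_{18} = 477638700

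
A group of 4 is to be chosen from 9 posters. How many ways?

C(9,4) = 9!/(4! x 5!).

Final answer: \binom{9}{4} = 126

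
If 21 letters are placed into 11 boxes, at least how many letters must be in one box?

By the pigeonhole principle: ceiling(21/11).

Final answer: 2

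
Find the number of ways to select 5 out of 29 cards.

C(29,5) = 29!/(5! x 24!).

Final answer: \binom{29}{5} = 118755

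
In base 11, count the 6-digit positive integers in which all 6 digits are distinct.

First digit: 10 (nonzero). Second: 10 (not first). Third: 9, etc.
Total: 10 x 10 x 9 x 8 x 7 x 6.

Final answer: 302400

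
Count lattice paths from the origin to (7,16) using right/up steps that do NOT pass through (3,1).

Total paths to (7,16): C(23,16) = 245157.
Paths through (3,1): C(4,1) x C(19,15) = 15504.
Avoiding (3,1): 245157 - 15504.

Final answer: 229653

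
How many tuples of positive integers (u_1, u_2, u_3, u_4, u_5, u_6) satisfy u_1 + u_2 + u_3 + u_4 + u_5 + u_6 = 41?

Substitute u'_i = u_i - 1 (so u'_i >= 0). Then sum u'_i = 41 - 6 = 35.
Stars and bars: C(35+6-1, 6-1) = C(40,5).

Final answer: C(40,5) = 658008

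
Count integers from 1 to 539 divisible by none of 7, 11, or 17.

|div by 7|=77, |div by 11|=49, |div by 17|=31.
|div by 7&11|=7, |div by 7&17|=4, |div by 11&17|=2, |div by all|=0.
By inclusion-exclusion, divisible by at least one: 77+49+31-7-4-2+0 = 144.
Not divisible by any: 539 - 144.

Final answer: 395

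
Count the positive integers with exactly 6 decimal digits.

These are the integers in [10^5, 10^6), so the count is 10^6 - 10^5 = 9 x 10^5.

Final answer: 900000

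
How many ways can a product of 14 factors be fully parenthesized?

This is a standard Catalan-number count: the answer is C_n. Here n = 14 - 1 = 13.
C_n = C(2n,n)/(n+1), so C_{13} = C(26,13)/14 = 10400600/14.

Final answer: C_{13} = 742900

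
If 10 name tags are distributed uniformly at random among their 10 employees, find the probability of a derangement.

D(n) = (n-1)(D(n-1) + D(n-2)), D(0)=1, D(1)=0.
Building up: D(2)=1, D(3)=2, D(4)=9, D(5)=44, D(6)=265, D(7)=1854, D(8)=14833, D(9)=133496, D(10)=1334961.
Total arrangements: 10! = 3628800.
Probability = D(10)/10! = 16481/44800.

Final answer: D(10)/10! = 1334961/3628800 = 0.367879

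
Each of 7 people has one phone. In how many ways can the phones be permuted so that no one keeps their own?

Derangements satisfy D(n) = (n-1)(D(n-1) + D(n-2)), starting from D(0)=1, D(1)=0.
D(2) = 1 x (0 + 1) = 1
D(3) = 2 x (1 + 0) = 2
D(4) = 3 x (2 + 1) = 9
D(5) = 4 x (9 + 2) = 44
D(6) = 5 x (44 + 9) = 265
D(7) = 6 x (D(6) + D(5)) = 6 x (265 + 44)

Final answer: D(7) = 1854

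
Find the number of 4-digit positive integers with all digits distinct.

First digit: 9 (not 0). Second: 9 (not first). Third: 8, etc.
Total: 9 x 9 x 8 x 7.

Final answer: 4536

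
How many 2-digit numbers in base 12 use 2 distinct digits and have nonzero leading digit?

The leading digit has 11 choices (anything but zero); the next has 11 (anything but the first), then 10, and so on, one fewer each time.
Total: 11 x 11.

Final answer: 121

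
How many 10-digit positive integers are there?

The leading digit cannot be 0 (9 options); the other 9 digits can be anything (10 options each).
Total: 9 x 10^9.

Final answer: 9000000000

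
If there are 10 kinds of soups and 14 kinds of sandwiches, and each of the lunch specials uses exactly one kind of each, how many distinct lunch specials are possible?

By the multiplication principle: 10 x 14.

Final answer: 140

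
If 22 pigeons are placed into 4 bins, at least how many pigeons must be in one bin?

By the pigeonhole principle: ceiling(22/4).

Final answer: 6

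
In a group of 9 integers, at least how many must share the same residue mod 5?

There are 5 possible values for residue mod 5. With 9 integers and 5 categories, by pigeonhole: ceiling(9/5).

Final answer: 2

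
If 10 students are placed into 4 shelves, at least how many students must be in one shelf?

By the pigeonhole principle: ceiling(10/4).

Final answer: 3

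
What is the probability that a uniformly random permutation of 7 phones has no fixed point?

Use the recurrence D(n) = (n-1)(D(n-1) + D(n-2)) with D(0)=1, D(1)=0.
Building up: D(2)=1, D(3)=2, D(4)=9, D(5)=44, D(6)=265, D(7)=1854.
Total arrangements: 7! = 5040.
Probability = D(7)/7! = 103/280.

Final answer: D(7)/7! = 1854/5040 = 0.367857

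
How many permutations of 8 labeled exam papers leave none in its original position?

D(n) = (n-1)(D(n-1) + D(n-2)), D(0)=1, D(1)=0.
D(2) = 1 x (0 + 1) = 1
D(3) = 2 x (1 + 0) = 2
D(4) = 3 x (2 + 1) = 9
D(5) = 4 x (9 + 2) = 44
D(6) = 5 x (44 + 9) = 265
D(7) = 6 x (265 + 44) = 1854
D(8) = 7 x (D(7) + D(6)) = 7 x (1854 + 265)

Final answer: D(8) = 14833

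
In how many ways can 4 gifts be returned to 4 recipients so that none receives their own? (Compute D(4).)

Use the recurrence D(n) = (n-1)(D(n-1) + D(n-2)) with D(0)=1, D(1)=0.
D(2) = 1 x (0 + 1) = 1
D(3) = 2 x (1 + 0) = 2
D(4) = 3 x (D(3) + D(2)) = 3 x (2 + 1)

Final answer: D(4) = 9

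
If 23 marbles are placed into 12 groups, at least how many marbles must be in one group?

By the pigeonhole principle: ceiling(23/12).

Final answer: 2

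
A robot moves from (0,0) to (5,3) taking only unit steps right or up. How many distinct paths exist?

Each path has 5 right steps and 3 up steps in some order (8 steps total).
Choose which 3 of the 8 steps are up: C(8,3).

Final answer: C(8,3) = 56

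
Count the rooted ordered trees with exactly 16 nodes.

This is a standard Catalan-number count: the answer is C_n. Here n = 16 - 1 = 15.
Using C_0 = 1 and C_(k+1) = C_k x 2(2k+1)/(k+2), build up term by term: C_1=1, C_2=2, C_3=5, C_4=14, C_5=42, C_6=132, C_7=429, C_8=1430, C_9=4862, C_10=16796, C_11=58786, C_12=208012, C_13=742900, C_14=2674440, C_15=9694845.

Final answer: C_{15} = 9694845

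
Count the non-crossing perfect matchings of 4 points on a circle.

This is counted by the nth Catalan number C_n. Here n = 4/2 = 2.
C_n = (2n)!/(n!(n+1)!), so C_{2} = 4!/(2! x 3!) = C(4,2)/3 = 6/3.

Final answer: C_{2} = 2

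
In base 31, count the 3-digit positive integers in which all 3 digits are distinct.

First digit: 30 (nonzero). Second: 30 (not first). Third: 29, etc.
Total: 30 x 30 x 29.

Final answer: 26100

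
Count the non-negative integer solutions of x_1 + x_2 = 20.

Stars and bars with 20 stars and 1 bars:
C(20+2-1, 2-1) = C(21,1).

Final answer: C(21,1) = 21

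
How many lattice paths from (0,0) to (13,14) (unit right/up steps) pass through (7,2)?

Paths (0,0)->(7,2): C(9,2) = 36.
Paths (7,2)->(13,14): C(18,12) = 18564.
By multiplication principle: 36 x 18564.

Final answer: 668304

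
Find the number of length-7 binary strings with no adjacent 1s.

Let a(n) count valid strings. If the last bit is 0 the prefix is any valid string of length n-1; if it is 1 the string must end in 01 with a valid prefix of length n-2. So a(n) = a(n-1) + a(n-2), a(1)=2, a(2)=3.
Iterating the recurrence: a(1)=2, a(2)=3, a(3)=5, a(4)=8, a(5)=13, a(6)=21, a(7)=34.

Final answer: 34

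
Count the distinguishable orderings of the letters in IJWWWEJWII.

Letters (E:1, I:3, J:2, W:4). Total letters: 10.
Permutations = 10!/(4! x 3! x 2!).

Final answer: 12600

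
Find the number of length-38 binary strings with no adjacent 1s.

Classify by the final bit: ...0 gives a(n-1) strings, ...01 gives a(n-2) strings. Thus a(n) = a(n-1) + a(n-2) with a(1)=2, a(2)=3.
Building up term by term: a(1)=2, a(2)=3, a(3)=5, a(4)=8, a(5)=13, a(6)=21, a(7)=34, a(8)=55, a(9)=89, a(10)=144, a(11)=233, a(12)=377, a(13)=610, a(14)=987, a(15)=1597, a(16)=2584, a(17)=4181, a(18)=6765, a(19)=10946, a(20)=17711, a(21)=28657, a(22)=46368, a(23)=75025, a(24)=121393, a(25)=196418, a(26)=317811, a(27)=514229, a(28)=832040, a(29)=1346269, a(30)=2178309, a(31)=3524578, a(32)=5702887, a(33)=9227465, a(34)=14930352, a(35)=24157817, a(36)=39088169, a(37)=63245986, a(38)=102334155.

Final answer: 102334155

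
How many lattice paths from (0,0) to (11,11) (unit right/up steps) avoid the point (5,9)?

Total paths to (11,11): C(22,11) = 705432.
Paths through (5,9): C(14,9) x C(8,2) = 56056.
Avoiding (5,9): 705432 - 56056.

Final answer: 649376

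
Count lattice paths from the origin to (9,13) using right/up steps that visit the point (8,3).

Paths (0,0)->(8,3): C(11,3) = 165.
Paths (8,3)->(9,13): C(11,10) = 11.
By multiplication principle: 165 x 11.

Final answer: 1815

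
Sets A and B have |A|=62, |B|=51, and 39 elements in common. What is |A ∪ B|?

|A union B| = |A| + |B| - |A intersect B| = 62 + 51 - 39.

Final answer: 74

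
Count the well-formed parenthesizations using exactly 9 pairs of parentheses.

This is a standard Catalan-number count: the answer is C_n. Here n = 9 (pairs).
Using C_0 = 1 and C_(k+1) = C_k x 2(2k+1)/(k+2), build up term by term: C_1=1, C_2=2, C_3=5, C_4=14, C_5=42, C_6=132, C_7=429, C_8=1430, C_9=4862.

Final answer: C_{9} = 4862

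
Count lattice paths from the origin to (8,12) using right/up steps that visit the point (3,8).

Paths (0,0)->(3,8): C(11,8) = 165.
Paths (3,8)->(8,12): C(9,4) = 126.
By multiplication principle: 165 x 126.

Final answer: 20790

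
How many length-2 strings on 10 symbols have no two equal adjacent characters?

Let g(n) count such strings. g(1) = 10, and each valid string of length n-1 extends in 9 ways (any symbol but the last), so g(n) = 9 g(n-1).
Total: g(2) = 10 x 9^1.

Final answer: 10 x 9^{1} = 90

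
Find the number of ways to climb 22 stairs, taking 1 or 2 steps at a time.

Let f(n) count the ways. The last step is size 1 or 2, so f(n) = f(n-1) + f(n-2) with f(1)=1, f(2)=2.
Computing successive values: f(1)=1, f(2)=2, f(3)=3, f(4)=5, f(5)=8, f(6)=13, f(7)=21, f(8)=34, f(9)=55, f(10)=89, f(11)=144, f(12)=233, f(13)=377, f(14)=610, f(15)=987, f(16)=1597, f(17)=2584, f(18)=4181, f(19)=6765, f(20)=10946, f(21)=17711, f(22)=28657.

Final answer: 28657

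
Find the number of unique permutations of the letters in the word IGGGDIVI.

Letters (D:1, G:3, I:3, V:1). Total letters: 8.
Permutations = 8!/(3! x 3!).

Final answer: 1120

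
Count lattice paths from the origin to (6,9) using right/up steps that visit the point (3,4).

Paths (0,0)->(3,4): C(7,4) = 35.
Paths (3,4)->(6,9): C(8,5) = 56.
By multiplication principle: 35 x 56.

Final answer: 1960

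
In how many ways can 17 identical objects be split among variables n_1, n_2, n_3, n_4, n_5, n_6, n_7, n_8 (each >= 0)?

Stars and bars with 17 stars and 7 bars:
C(17+8-1, 8-1) = C(24,7).

Final answer: C(24,7) = 346104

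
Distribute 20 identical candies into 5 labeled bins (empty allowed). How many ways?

Stars and bars: C(n+k-1, k-1) = C(24,4).

Final answer: C(24,4) = 10626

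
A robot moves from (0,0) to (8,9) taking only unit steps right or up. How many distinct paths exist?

Each path has 8 right steps and 9 up steps in some order (17 steps total).
Choose which 9 of the 17 steps are up: C(17,9).

Final answer: C(17,9) = 24310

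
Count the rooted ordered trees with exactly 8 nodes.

The structures are counted by the Catalan number C_n. Here n = 8 - 1 = 7.
C_n = (2n)!/(n!(n+1)!), so C_{7} = 14!/(7! x 8!) = C(14,7)/8 = 3432/8.

Final answer: C_{7} = 429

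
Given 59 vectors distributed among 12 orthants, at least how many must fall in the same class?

By pigeonhole with 59 objects and 12 categories: ceiling(59/12).

Final answer: 5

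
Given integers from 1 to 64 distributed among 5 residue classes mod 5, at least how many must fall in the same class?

By pigeonhole with 64 objects and 5 categories: ceiling(64/5).

Final answer: 13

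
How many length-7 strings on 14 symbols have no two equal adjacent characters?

First character: 14 choices. Each subsequent: 13 choices (must differ from the previous one).
Total: 14 x 13^6.

Final answer: 14 x 13^{6} = 67575326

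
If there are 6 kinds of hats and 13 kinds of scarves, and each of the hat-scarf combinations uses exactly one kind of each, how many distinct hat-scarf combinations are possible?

By the multiplication principle: 6 x 13.

Final answer: 78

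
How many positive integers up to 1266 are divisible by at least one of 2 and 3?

Multiples of 2: 633. Multiples of 3: 422. Of both (lcm=6): 211.
By inclusion-exclusion: 633 + 422 - 211.

Final answer: 844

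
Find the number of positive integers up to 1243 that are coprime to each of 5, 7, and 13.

|div by 5|=248, |div by 7|=177, |div by 13|=95.
|div by 5&7|=35, |div by 5&13|=19, |div by 7&13|=13, |div by all|=2.
By inclusion-exclusion, divisible by at least one: 248+177+95-35-19-13+2 = 455.
Not divisible by any: 1243 - 455.

Final answer: 788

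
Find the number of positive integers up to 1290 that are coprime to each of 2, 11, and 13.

|div by 2|=645, |div by 11|=117, |div by 13|=99.
|div by 2&11|=58, |div by 2&13|=49, |div by 11&13|=9, |div by all|=4.
By inclusion-exclusion, divisible by at least one: 645+117+99-58-49-9+4 = 749.
Not divisible by any: 1290 - 749.

Final answer: 541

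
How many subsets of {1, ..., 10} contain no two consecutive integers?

Let a(n) count such subsets of {1, ..., n}. Either n is excluded (a(n-1) ways) or n is included, forcing n-1 out (a(n-2) ways), so a(n) = a(n-1) + a(n-2) with a(1)=2, a(2)=3.
Iterating the recurrence: a(1)=2, a(2)=3, a(3)=5, a(4)=8, a(5)=13, a(6)=21, a(7)=34, a(8)=55, a(9)=89, a(10)=144.

Final answer: 144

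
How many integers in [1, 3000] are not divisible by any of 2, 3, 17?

|div by 2|=1500, |div by 3|=1000, |div by 17|=176.
|div by 2&3|=500, |div by 2&17|=88, |div by 3&17|=58, |div by all|=29.
By inclusion-exclusion, divisible by at least one: 1500+1000+176-500-88-58+29 = 2059.
Not divisible by any: 3000 - 2059.

Final answer: 941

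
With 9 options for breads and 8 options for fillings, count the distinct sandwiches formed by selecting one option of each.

By the multiplication principle: 9 x 8.

Final answer: 72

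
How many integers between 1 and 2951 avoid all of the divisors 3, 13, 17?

|div by 3|=983, |div by 13|=227, |div by 17|=173.
|div by 3&13|=75, |div by 3&17|=57, |div by 13&17|=13, |div by all|=4.
By inclusion-exclusion, divisible by at least one: 983+227+173-75-57-13+4 = 1242.
Not divisible by any: 2951 - 1242.

Final answer: 1709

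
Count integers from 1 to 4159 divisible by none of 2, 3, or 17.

|div by 2|=2079, |div by 3|=1386, |div by 17|=244.
|div by 2&3|=693, |div by 2&17|=122, |div by 3&17|=81, |div by all|=40.
By inclusion-exclusion, divisible by at least one: 2079+1386+244-693-122-81+40 = 2853.
Not divisible by any: 4159 - 2853.

Final answer: 1306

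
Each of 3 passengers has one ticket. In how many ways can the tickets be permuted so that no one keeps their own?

Use the recurrence D(n) = (n-1)(D(n-1) + D(n-2)) with D(0)=1, D(1)=0.
D(2) = 1 x (0 + 1) = 1
D(3) = 2 x (D(2) + D(1)) = 2 x (1 + 0)

Final answer: D(3) = 2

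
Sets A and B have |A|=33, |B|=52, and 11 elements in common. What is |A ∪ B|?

|A union B| = |A| + |B| - |A intersect B| = 33 + 52 - 11.

Final answer: 74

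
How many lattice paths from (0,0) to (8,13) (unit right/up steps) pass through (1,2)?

Paths (0,0)->(1,2): C(3,2) = 3.
Paths (1,2)->(8,13): C(18,11) = 31824.
By multiplication principle: 3 x 31824.

Final answer: 95472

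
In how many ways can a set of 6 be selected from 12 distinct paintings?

C(12,6) = 12!/(6! x 6!).

Final answer: \binom{12}{6} = 924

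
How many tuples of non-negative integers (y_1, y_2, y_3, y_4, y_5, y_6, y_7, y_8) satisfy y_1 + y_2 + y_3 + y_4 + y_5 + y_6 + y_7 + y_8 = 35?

Stars and bars with 35 stars and 7 bars:
C(35+8-1, 8-1) = C(42,7).

Final answer: C(42,7) = 26978328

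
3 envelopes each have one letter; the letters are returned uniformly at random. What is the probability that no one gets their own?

Use the recurrence D(n) = (n-1)(D(n-1) + D(n-2)) with D(0)=1, D(1)=0.
Building up: D(2)=1, D(3)=2.
Total arrangements: 3! = 6.
Probability = D(3)/3! = 1/3.

Final answer: D(3)/3! = 2/6 = 0.333333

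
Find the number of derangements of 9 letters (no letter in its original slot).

D(n) = (n-1)(D(n-1) + D(n-2)), D(0)=1, D(1)=0.
D(2) = 1 x (0 + 1) = 1
D(3) = 2 x (1 + 0) = 2
D(4) = 3 x (2 + 1) = 9
D(5) = 4 x (9 + 2) = 44
D(6) = 5 x (44 + 9) = 265
D(7) = 6 x (265 + 44) = 1854
D(8) = 7 x (1854 + 265) = 14833
D(9) = 8 x (D(8) + D(7)) = 8 x (14833 + 1854)

Final answer: D(9) = 133496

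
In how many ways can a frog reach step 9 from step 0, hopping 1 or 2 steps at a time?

Let f(n) be the number of climbs. Removing the last move (1 or 2 steps) gives f(n) = f(n-1) + f(n-2); base cases f(1)=1, f(2)=2.
Building up term by term: f(1)=1, f(2)=2, f(3)=3, f(4)=5, f(5)=8, f(6)=13, f(7)=21, f(8)=34, f(9)=55.

Final answer: 55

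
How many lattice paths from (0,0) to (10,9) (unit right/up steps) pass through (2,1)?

Paths (0,0)->(2,1): C(3,1) = 3.
Paths (2,1)->(10,9): C(16,8) = 12870.
By multiplication principle: 3 x 12870.

Final answer: 38610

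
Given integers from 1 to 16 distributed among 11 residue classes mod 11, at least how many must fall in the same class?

By pigeonhole with 16 objects and 11 categories: ceiling(16/11).

Final answer: 2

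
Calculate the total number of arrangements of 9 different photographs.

The number of ways to arrange 9 distinct objects is 9!.

Final answer: 9! = 362880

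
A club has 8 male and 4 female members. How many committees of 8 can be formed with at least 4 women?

Sum over valid woman counts:
C(4,4)C(8,4).

Final answer: 70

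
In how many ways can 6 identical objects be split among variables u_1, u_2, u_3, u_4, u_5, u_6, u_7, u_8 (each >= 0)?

Stars and bars with 6 stars and 7 bars:
C(6+8-1, 8-1) = C(13,7).

Final answer: C(13,7) = 1716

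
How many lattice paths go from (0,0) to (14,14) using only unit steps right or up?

Each path has 14 right steps and 14 up steps in some order (28 steps total).
Choose which 14 of the 28 steps are up: C(28,14).

Final answer: C(28,14) = 40116600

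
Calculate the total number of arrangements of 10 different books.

The number of ways to arrange 10 distinct objects is 10!.

Final answer: 10! = 3628800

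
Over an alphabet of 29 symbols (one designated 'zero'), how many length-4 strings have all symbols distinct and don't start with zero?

First digit: 28 (nonzero). Second: 28 (not first). Third: 27, etc.
Total: 28 x 28 x 27 x 26.

Final answer: 550368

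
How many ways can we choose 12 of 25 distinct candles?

C(25,12) = 25!/(12! x 13!).

Final answer: \binom{25}{12} = 5200300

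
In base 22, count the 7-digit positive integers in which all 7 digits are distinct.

First digit: 21 (nonzero). Second: 21 (not first). Third: 20, etc.
Total: 21 x 21 x 20 x 19 x 18 x 17 x 16.

Final answer: 820471680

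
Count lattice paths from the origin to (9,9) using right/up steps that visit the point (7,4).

Paths (0,0)->(7,4): C(11,4) = 330.
Paths (7,4)->(9,9): C(7,5) = 21.
By multiplication principle: 330 x 21.

Final answer: 6930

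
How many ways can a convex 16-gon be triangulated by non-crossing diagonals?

This is a standard Catalan-number count: the answer is C_n. Here n = 16 - 2 = 14.
Using C_0 = 1 and C_(k+1) = C_k x 2(2k+1)/(k+2), build up term by term: C_1=1, C_2=2, C_3=5, C_4=14, C_5=42, C_6=132, C_7=429, C_8=1430, C_9=4862, C_10=16796, C_11=58786, C_12=208012, C_13=742900, C_14=2674440.

Final answer: C_{14} = 2674440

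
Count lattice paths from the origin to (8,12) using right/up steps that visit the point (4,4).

Paths (0,0)->(4,4): C(8,4) = 70.
Paths (4,4)->(8,12): C(12,8) = 495.
By multiplication principle: 70 x 495.

Final answer: 34650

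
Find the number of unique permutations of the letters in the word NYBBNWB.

Letters (B:3, N:2, W:1, Y:1). Total letters: 7.
Permutations = 7!/(3! x 2!).

Final answer: 420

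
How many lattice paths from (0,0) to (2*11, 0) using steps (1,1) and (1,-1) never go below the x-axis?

Total monotonic paths to (11,11): C(22,11) = 705432.
Reflecting each bad path at its first crossing gives a bijection with paths to (10,12): C(22,12) = 646646.
Valid Dyck paths: 705432 - 646646.
(This is the Catalan number C_{11}.)

Final answer: C_{11} = 58786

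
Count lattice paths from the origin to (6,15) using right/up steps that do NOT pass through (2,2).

Total paths to (6,15): C(21,15) = 54264.
Paths through (2,2): C(4,2) x C(17,13) = 14280.
Avoiding (2,2): 54264 - 14280.

Final answer: 39984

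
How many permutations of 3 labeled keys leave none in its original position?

Use the recurrence D(n) = (n-1)(D(n-1) + D(n-2)) with D(0)=1, D(1)=0.
D(2) = 1 x (0 + 1) = 1
D(3) = 2 x (D(2) + D(1)) = 2 x (1 + 0)

Final answer: D(3) = 2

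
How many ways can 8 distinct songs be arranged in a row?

The number of ways to arrange 8 distinct objects is 8!.

Final answer: 8! = 40320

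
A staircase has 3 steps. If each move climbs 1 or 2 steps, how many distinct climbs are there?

Let f(n) count the ways. The last step is size 1 or 2, so f(n) = f(n-1) + f(n-2) with f(1)=1, f(2)=2.
Building up term by term: f(1)=1, f(2)=2, f(3)=3.

Final answer: 3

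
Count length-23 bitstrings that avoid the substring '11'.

Let a(n) count valid strings. If the last bit is 0 the prefix is any valid string of length n-1; if it is 1 the string must end in 01 with a valid prefix of length n-2. So a(n) = a(n-1) + a(n-2), a(1)=2, a(2)=3.
Building up term by term: a(1)=2, a(2)=3, a(3)=5, a(4)=8, a(5)=13, a(6)=21, a(7)=34, a(8)=55, a(9)=89, a(10)=144, a(11)=233, a(12)=377, a(13)=610, a(14)=987, a(15)=1597, a(16)=2584, a(17)=4181, a(18)=6765, a(19)=10946, a(20)=17711, a(21)=28657, a(22)=46368, a(23)=75025.

Final answer: 75025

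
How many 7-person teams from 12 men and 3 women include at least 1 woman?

Sum over valid woman counts:
C(3,1)C(12,6) = 2772
C(3,2)C(12,5) = 2376
C(3,3)C(12,4) = 495
Total: 2772 + 2376 + 495.

Final answer: 5643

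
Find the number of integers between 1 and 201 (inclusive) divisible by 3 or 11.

Multiples of 3: 67. Multiples of 11: 18. Of both (lcm=33): 6.
By inclusion-exclusion: 67 + 18 - 6.

Final answer: 79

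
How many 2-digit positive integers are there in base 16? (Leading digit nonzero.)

These are the integers in [16^1, 16^2), so the count is 16^2 - 16^1 = 15 x 16^1.

Final answer: 240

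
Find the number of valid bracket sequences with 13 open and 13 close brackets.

This is a standard Catalan-number count: the answer is C_n. Here n = 13 (pairs).
C_n = C(2n,n)/(n+1), so C_{13} = C(26,13)/14 = 10400600/14.

Final answer: C_{13} = 742900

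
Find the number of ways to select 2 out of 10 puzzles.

C(10,2) = 10!/(2! x (10-2)!).

Final answer: C(10,2) = 45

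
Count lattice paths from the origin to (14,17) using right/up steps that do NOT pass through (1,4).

Total paths to (14,17): C(31,17) = 265182525.
Paths through (1,4): C(5,4) x C(26,13) = 52003000.
Avoiding (1,4): 265182525 - 52003000.

Final answer: 213179525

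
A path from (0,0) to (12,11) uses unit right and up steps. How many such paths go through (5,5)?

Paths (0,0)->(5,5): C(10,5) = 252.
Paths (5,5)->(12,11): C(13,6) = 1716.
By multiplication principle: 252 x 1716.

Final answer: 432432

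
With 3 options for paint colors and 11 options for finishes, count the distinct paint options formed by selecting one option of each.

By the multiplication principle: 3 x 11.

Final answer: 33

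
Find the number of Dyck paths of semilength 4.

Total monotonic paths to (4,4): C(8,4) = 70.
Paths that cross above y=x (reflection bijection): C(8,5) = 56.
Valid Dyck paths: 70 - 56.
(This is the Catalan number C_{4}.)

Final answer: C_{4} = 14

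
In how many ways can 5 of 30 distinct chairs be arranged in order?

P(30,5) = 30!/(30-5)! = 30!/25!.

Final answer: P(30,5) = 17100720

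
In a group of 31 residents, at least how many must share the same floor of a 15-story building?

There are 15 possible values for floor of a 15-story building. With 31 residents and 15 categories, by pigeonhole: ceiling(31/15).

Final answer: 3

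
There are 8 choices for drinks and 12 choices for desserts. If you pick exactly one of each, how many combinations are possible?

By the multiplication principle: 8 x 12.

Final answer: 96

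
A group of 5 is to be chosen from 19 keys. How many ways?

C(19,5) = 19!/(5! x 14!).

Final answer: \binom{19}{5} = 11628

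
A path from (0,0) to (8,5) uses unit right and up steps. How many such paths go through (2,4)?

Paths (0,0)->(2,4): C(6,4) = 15.
Paths (2,4)->(8,5): C(7,1) = 7.
By multiplication principle: 15 x 7.

Final answer: 105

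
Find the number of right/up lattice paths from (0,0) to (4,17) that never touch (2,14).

Total paths to (4,17): C(21,17) = 5985.
Paths through (2,14): C(16,14) x C(5,3) = 1200.
Avoiding (2,14): 5985 - 1200.

Final answer: 4785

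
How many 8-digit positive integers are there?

These are the integers in [10^7, 10^8), so the count is 10^8 - 10^7 = 9 x 10^7.

Final answer: 90000000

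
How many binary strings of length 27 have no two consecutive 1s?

Classify by the final bit: ...0 gives a(n-1) strings, ...01 gives a(n-2) strings. Thus a(n) = a(n-1) + a(n-2) with a(1)=2, a(2)=3.
Computing successive values: a(1)=2, a(2)=3, a(3)=5, a(4)=8, a(5)=13, a(6)=21, a(7)=34, a(8)=55, a(9)=89, a(10)=144, a(11)=233, a(12)=377, a(13)=610, a(14)=987, a(15)=1597, a(16)=2584, a(17)=4181, a(18)=6765, a(19)=10946, a(20)=17711, a(21)=28657, a(22)=46368, a(23)=75025, a(24)=121393, a(25)=196418, a(26)=317811, a(27)=514229.

Final answer: 514229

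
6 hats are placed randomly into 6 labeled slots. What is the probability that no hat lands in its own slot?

Use the recurrence D(n) = (n-1)(D(n-1) + D(n-2)) with D(0)=1, D(1)=0.
Building up: D(2)=1, D(3)=2, D(4)=9, D(5)=44, D(6)=265.
Total arrangements: 6! = 720.
Probability = D(6)/6! = 53/144.

Final answer: D(6)/6! = 265/720 = 0.368056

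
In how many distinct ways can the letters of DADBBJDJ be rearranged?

Letters (A:1, B:2, D:3, J:2). Total letters: 8.
Permutations = 8!/(3! x 2! x 2!).

Final answer: 1680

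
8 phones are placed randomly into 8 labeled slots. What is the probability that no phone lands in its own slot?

D(n) = (n-1)(D(n-1) + D(n-2)), D(0)=1, D(1)=0.
Building up: D(2)=1, D(3)=2, D(4)=9, D(5)=44, D(6)=265, D(7)=1854, D(8)=14833.
Total arrangements: 8! = 40320.
Probability = D(8)/8! = 2119/5760.

Final answer: D(8)/8! = 14833/40320 = 0.367882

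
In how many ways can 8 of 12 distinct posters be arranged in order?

P(12,8) = 12!/(12-8)! = 12!/4!.

Final answer: P(12,8) = 19958400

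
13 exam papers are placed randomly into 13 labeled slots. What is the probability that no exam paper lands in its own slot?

D(n) = (n-1)(D(n-1) + D(n-2)), D(0)=1, D(1)=0.
Building up: D(2)=1, D(3)=2, D(4)=9, D(5)=44, D(6)=265, D(7)=1854, D(8)=14833, D(9)=133496, D(10)=1334961, D(11)=14684570, D(12)=176214841, D(13)=2290792932.
Total arrangements: 13! = 6227020800.
Probability = D(13)/13! = 63633137/172972800.

Final answer: D(13)/13! = 2290792932/6227020800 = 0.367879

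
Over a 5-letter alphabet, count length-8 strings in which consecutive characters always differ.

First character: 5 choices. Each subsequent: 4 choices (must differ from the previous one).
Total: 5 x 4^7.

Final answer: 5 x 4^{7} = 81920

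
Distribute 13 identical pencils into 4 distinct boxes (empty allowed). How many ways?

Stars and bars: C(n+k-1, k-1) = C(16,3).

Final answer: C(16,3) = 560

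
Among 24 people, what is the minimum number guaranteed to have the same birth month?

There are 12 possible values for birth month. With 24 people and 12 categories, by pigeonhole: ceiling(24/12).

Final answer: 2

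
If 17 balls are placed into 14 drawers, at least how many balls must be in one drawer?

By the pigeonhole principle: ceiling(17/14).

Final answer: 2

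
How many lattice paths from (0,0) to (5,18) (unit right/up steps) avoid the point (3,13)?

Total paths to (5,18): C(23,18) = 33649.
Paths through (3,13): C(16,13) x C(7,5) = 11760.
Avoiding (3,13): 33649 - 11760.

Final answer: 21889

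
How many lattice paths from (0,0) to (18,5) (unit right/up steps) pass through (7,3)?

Paths (0,0)->(7,3): C(10,3) = 120.
Paths (7,3)->(18,5): C(13,2) = 78.
By multiplication principle: 120 x 78.

Final answer: 9360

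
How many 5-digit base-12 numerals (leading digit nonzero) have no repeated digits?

The leading digit has 11 choices (anything but zero); the next has 11 (anything but the first), then 10, and so on, one fewer each time.
Total: 11 x 11 x 10 x 9 x 8.

Final answer: 87120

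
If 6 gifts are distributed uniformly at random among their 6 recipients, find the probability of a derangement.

Use the recurrence D(n) = (n-1)(D(n-1) + D(n-2)) with D(0)=1, D(1)=0.
Building up: D(2)=1, D(3)=2, D(4)=9, D(5)=44, D(6)=265.
Total arrangements: 6! = 720.
Probability = D(6)/6! = 53/144.

Final answer: D(6)/6! = 265/720 = 0.368056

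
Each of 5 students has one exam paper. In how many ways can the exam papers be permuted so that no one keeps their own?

Use the recurrence D(n) = (n-1)(D(n-1) + D(n-2)) with D(0)=1, D(1)=0.
D(2) = 1 x (0 + 1) = 1
D(3) = 2 x (1 + 0) = 2
D(4) = 3 x (2 + 1) = 9
D(5) = 4 x (D(4) + D(3)) = 4 x (9 + 2)

Final answer: D(5) = 44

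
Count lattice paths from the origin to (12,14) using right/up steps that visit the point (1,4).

Paths (0,0)->(1,4): C(5,4) = 5.
Paths (1,4)->(12,14): C(21,10) = 352716.
By multiplication principle: 5 x 352716.

Final answer: 1763580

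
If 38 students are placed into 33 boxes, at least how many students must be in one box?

By the pigeonhole principle: ceiling(38/33).

Final answer: 2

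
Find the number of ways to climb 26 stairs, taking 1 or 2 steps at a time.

Let f(n) count the ways. The last step is size 1 or 2, so f(n) = f(n-1) + f(n-2) with f(1)=1, f(2)=2.
Iterating the recurrence: f(1)=1, f(2)=2, f(3)=3, f(4)=5, f(5)=8, f(6)=13, f(7)=21, f(8)=34, f(9)=55, f(10)=89, f(11)=144, f(12)=233, f(13)=377, f(14)=610, f(15)=987, f(16)=1597, f(17)=2584, f(18)=4181, f(19)=6765, f(20)=10946, f(21)=17711, f(22)=28657, f(23)=46368, f(24)=75025, f(25)=121393, f(26)=196418.

Final answer: 196418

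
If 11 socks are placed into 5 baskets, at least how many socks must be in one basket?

By the pigeonhole principle: ceiling(11/5).

Final answer: 3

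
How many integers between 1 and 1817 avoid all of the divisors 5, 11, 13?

|div by 5|=363, |div by 11|=165, |div by 13|=139.
|div by 5&11|=33, |div by 5&13|=27, |div by 11&13|=12, |div by all|=2.
By inclusion-exclusion, divisible by at least one: 363+165+139-33-27-12+2 = 597.
Not divisible by any: 1817 - 597.

Final answer: 1220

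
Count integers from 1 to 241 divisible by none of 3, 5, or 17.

|div by 3|=80, |div by 5|=48, |div by 17|=14.
|div by 3&5|=16, |div by 3&17|=4, |div by 5&17|=2, |div by all|=0.
By inclusion-exclusion, divisible by at least one: 80+48+14-16-4-2+0 = 120.
Not divisible by any: 241 - 120.

Final answer: 121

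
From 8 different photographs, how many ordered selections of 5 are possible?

P(8,5) = 8!/(8-5)! = 8!/3!.

Final answer: P(8,5) = 6720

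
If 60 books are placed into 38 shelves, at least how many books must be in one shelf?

By the pigeonhole principle: ceiling(60/38).

Final answer: 2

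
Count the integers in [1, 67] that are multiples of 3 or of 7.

Multiples of 3: 22. Multiples of 7: 9. Of both (lcm=21): 3.
By inclusion-exclusion: 22 + 9 - 3.

Final answer: 28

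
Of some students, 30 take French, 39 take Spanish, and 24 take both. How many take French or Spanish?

|A union B| = |A| + |B| - |A intersect B| = 30 + 39 - 24.

Final answer: 45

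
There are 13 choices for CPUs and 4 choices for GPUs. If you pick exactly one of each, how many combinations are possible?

By the multiplication principle: 13 x 4.

Final answer: 52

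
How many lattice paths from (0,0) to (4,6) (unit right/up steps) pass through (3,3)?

Paths (0,0)->(3,3): C(6,3) = 20.
Paths (3,3)->(4,6): C(4,3) = 4.
By multiplication principle: 20 x 4.

Final answer: 80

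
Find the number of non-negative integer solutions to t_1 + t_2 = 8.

Stars and bars with 8 stars and 1 bars:
C(8+2-1, 2-1) = C(9,1).

Final answer: C(9,1) = 9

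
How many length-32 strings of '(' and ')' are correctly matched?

The structures are counted by the Catalan number C_n. Here n = 16 (pairs).
C_n = C(2n,n)/(n+1), so C_{16} = C(32,16)/17 = 601080390/17.

Final answer: C_{16} = 35357670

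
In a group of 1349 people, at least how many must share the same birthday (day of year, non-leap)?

There are 365 possible values for birthday (day of year, non-leap). With 1349 people and 365 categories, by pigeonhole: ceiling(1349/365).

Final answer: 4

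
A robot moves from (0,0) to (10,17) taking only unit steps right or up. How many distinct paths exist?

Each path has 10 right steps and 17 up steps in some order (27 steps total).
Choose which 17 of the 27 steps are up: C(27,17).

Final answer: C(27,17) = 8436285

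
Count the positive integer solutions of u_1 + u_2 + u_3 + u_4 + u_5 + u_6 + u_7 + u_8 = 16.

Substitute u'_i = u_i - 1 (so u'_i >= 0). Then sum u'_i = 16 - 8 = 8.
Stars and bars: C(8+8-1, 8-1) = C(15,7).

Final answer: C(15,7) = 6435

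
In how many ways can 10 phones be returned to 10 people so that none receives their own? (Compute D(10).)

Derangements satisfy D(n) = (n-1)(D(n-1) + D(n-2)), starting from D(0)=1, D(1)=0.
D(2) = 1 x (0 + 1) = 1
D(3) = 2 x (1 + 0) = 2
D(4) = 3 x (2 + 1) = 9
D(5) = 4 x (9 + 2) = 44
D(6) = 5 x (44 + 9) = 265
D(7) = 6 x (265 + 44) = 1854
D(8) = 7 x (1854 + 265) = 14833
D(9) = 8 x (14833 + 1854) = 133496
D(10) = 9 x (D(9) + D(8)) = 9 x (133496 + 14833)

Final answer: D(10) = 1334961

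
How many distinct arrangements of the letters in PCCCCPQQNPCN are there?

Letters (C:5, N:2, P:3, Q:2). Total letters: 12.
Permutations = 12!/(5! x 3! x 2! x 2!).

Final answer: 166320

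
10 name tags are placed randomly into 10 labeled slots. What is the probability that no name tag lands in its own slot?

Derangements satisfy D(n) = (n-1)(D(n-1) + D(n-2)), starting from D(0)=1, D(1)=0.
Building up: D(2)=1, D(3)=2, D(4)=9, D(5)=44, D(6)=265, D(7)=1854, D(8)=14833, D(9)=133496, D(10)=1334961.
Total arrangements: 10! = 3628800.
Probability = D(10)/10! = 16481/44800.

Final answer: D(10)/10! = 1334961/3628800 = 0.367879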